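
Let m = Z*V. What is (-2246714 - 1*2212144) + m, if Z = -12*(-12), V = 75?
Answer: -4448058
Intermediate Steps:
Z = 144
m = 10800 (m = 144*75 = 10800)
(-2246714 - 1*2212144) + m = (-2246714 - 1*2212144) + 10800 = (-2246714 - 2212144) + 10800 = -4458858 + 10800 = -4448058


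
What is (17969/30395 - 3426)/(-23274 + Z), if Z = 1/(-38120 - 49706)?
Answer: 9144030425626/62129274368375 ≈ 0.14718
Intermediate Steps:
Z = -1/87826 (Z = 1/(-87826) = -1/87826 ≈ -1.1386e-5)
(17969/30395 - 3426)/(-23274 + Z) = (17969/30395 - 3426)/(-23274 - 1/87826) = (17969*(1/30395) - 3426)/(-2044062325/87826) = (17969/30395 - 3426)*(-87826/2044062325) = -104115301/30395*(-87826/2044062325) = 9144030425626/62129274368375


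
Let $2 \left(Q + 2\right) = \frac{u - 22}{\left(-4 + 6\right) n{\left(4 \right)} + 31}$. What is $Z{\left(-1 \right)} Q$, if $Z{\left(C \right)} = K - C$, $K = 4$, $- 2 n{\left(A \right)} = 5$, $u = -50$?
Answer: $- \frac{220}{13} \approx -16.923$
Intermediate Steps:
$n{\left(A \right)} = - \frac{5}{2}$ ($n{\left(A \right)} = \left(- \frac{1}{2}\right) 5 = - \frac{5}{2}$)
$Z{\left(C \right)} = 4 - C$
$Q = - \frac{44}{13}$ ($Q = -2 + \frac{\left(-50 - 22\right) \frac{1}{\left(-4 + 6\right) \left(- \frac{5}{2}\right) + 31}}{2} = -2 + \frac{\left(-72\right) \frac{1}{2 \left(- \frac{5}{2}\right) + 31}}{2} = -2 + \frac{\left(-72\right) \frac{1}{-5 + 31}}{2} = -2 + \frac{\left(-72\right) \frac{1}{26}}{2} = -2 + \frac{1}{2} \left(- \frac{36}{13}\right) = -2 - \frac{18}{13} = - \frac{44}{13} \approx -3.3846$)
$Z{\left(-1 \right)} Q = \left(4 - -1\right) \left(- \frac{44}{13}\right) = \left(4 + 1\right) \left(- \frac{44}{13}\right) = 5 \left(- \frac{44}{13}\right) = - \frac{220}{13}$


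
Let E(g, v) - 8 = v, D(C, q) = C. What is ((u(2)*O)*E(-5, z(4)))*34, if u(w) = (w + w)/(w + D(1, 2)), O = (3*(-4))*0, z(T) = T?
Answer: 0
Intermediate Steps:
E(g, v) = 8 + v
O = 0 (O = -12*0 = 0)
u(w) = 2*w/(1 + w) (u(w) = (w + w)/(w + 1) = (2*w)/(1 + w) = 2*w/(1 + w))
((u(2)*O)*E(-5, z(4)))*34 = (((2*2/(1 + 2))*0)*(8 + 4))*34 = (((2*2/3)*0)*12)*34 = (((2*2*(⅓))*0)*12)*34 = (((4/3)*0)*12)*34 = (0*12)*34 = 0*34 = 0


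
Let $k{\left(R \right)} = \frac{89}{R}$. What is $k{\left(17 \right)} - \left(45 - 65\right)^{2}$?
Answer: $- \frac{6711}{17} \approx -394.76$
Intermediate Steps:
$k{\left(17 \right)} - \left(45 - 65\right)^{2} = \frac{89}{17} - \left(45 - 65\right)^{2} = 89 \cdot \frac{1}{17} - \left(-20\right)^{2} = \frac{89}{17} - 400 = - \frac{6711}{17}$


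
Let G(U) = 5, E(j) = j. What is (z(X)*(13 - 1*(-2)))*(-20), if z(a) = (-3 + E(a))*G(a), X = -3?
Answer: 9000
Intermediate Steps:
z(a) = -15 + 5*a (z(a) = (-3 + a)*5 = -15 + 5*a)
(z(X)*(13 - 1*(-2)))*(-20) = ((-15 + 5*(-3))*(13 - 1*(-2)))*(-20) = ((-15 - 15)*(13 + 2))*(-20) = -30*15*(-20) = -450*(-20) = 9000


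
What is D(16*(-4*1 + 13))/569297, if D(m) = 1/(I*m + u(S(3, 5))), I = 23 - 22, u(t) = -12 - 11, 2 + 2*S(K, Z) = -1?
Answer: 1/68884937 ≈ 1.4517e-8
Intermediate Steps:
S(K, Z) = -3/2 (S(K, Z) = -1 + (½)*(-1) = -1 - ½ = -3/2)
u(t) = -23
I = 1
D(m) = 1/(-23 + m) (D(m) = 1/(1*m - 23) = 1/(m - 23) = 1/(-23 + m))
D(16*(-4*1 + 13))/569297 = 1/(-23 + 16*(-4*1 + 13)*569297) = (1/569297)/(-23 + 16*(-4 + 13)) = (1/569297)/(-23 + 16*9) = (1/569297)/(-23 + 144) = (1/569297)/121 = (1/121)*(1/569297) = 1/68884937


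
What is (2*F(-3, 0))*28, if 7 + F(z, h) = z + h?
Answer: -560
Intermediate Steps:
F(z, h) = -7 + h + z (F(z, h) = -7 + (z + h) = -7 + (h + z) = -7 + h + z)
(2*F(-3, 0))*28 = (2*(-7 + 0 - 3))*28 = (2*(-10))*28 = -20*28 = -560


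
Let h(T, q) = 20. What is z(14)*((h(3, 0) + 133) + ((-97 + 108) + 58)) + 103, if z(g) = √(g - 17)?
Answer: 103 + 222*I*√3 ≈ 103.0 + 384.52*I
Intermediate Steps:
z(g) = √(-17 + g)
z(14)*((h(3, 0) + 133) + ((-97 + 108) + 58)) + 103 = √(-17 + 14)*((20 + 133) + ((-97 + 108) + 58)) + 103 = √(-3)*(153 + (11 + 58)) + 103 = (I*√3)*(153 + 69) + 103 = (I*√3)*222 + 103 = 222*I*√3 + 103 = 103 + 222*I*√3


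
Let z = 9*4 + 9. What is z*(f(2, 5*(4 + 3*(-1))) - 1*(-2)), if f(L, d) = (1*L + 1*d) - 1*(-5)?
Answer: 630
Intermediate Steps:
f(L, d) = 5 + L + d (f(L, d) = (L + d) + 5 = 5 + L + d)
z = 45 (z = 36 + 9 = 45)
z*(f(2, 5*(4 + 3*(-1))) - 1*(-2)) = 45*((5 + 2 + 5*(4 + 3*(-1))) - 1*(-2)) = 45*((5 + 2 + 5*(4 - 3)) + 2) = 45*((5 + 2 + 5*1) + 2) = 45*((5 + 2 + 5) + 2) = 45*(12 + 2) = 45*14 = 630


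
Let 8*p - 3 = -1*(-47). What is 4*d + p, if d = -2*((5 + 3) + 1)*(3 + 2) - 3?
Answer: -1463/4 ≈ -365.75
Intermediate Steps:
p = 25/4 (p = 3/8 + (-1*(-47))/8 = 3/8 + (⅛)*47 = 3/8 + 47/8 = 25/4 ≈ 6.2500)
d = -93 (d = -2*(8 + 1)*5 - 3 = -18*5 - 3 = -2*45 - 3 = -90 - 3 = -93)
4*d + p = 4*(-93) + 25/4 = -372 + 25/4 = -1463/4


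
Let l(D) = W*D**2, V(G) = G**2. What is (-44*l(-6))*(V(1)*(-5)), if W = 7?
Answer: 55440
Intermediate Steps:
l(D) = 7*D**2
(-44*l(-6))*(V(1)*(-5)) = (-308*(-6)**2)*(1**2*(-5)) = (-308*36)*(1*(-5)) = -44*252*(-5) = -11088*(-5) = 55440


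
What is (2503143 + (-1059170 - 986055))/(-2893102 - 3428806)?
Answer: -228959/3160954 ≈ -0.072433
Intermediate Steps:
(2503143 + (-1059170 - 986055))/(-2893102 - 3428806) = (2503143 - 2045225)/(-6321908) = 457918*(-1/6321908) = -228959/3160954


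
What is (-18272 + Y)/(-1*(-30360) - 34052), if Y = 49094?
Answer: -15411/1846 ≈ -8.3483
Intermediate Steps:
(-18272 + Y)/(-1*(-30360) - 34052) = (-18272 + 49094)/(-1*(-30360) - 34052) = 30822/(30360 - 34052) = 30822/(-3692) = 30822*(-1/3692) = -15411/1846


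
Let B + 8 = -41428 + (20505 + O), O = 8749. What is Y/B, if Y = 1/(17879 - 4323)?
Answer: -1/165139192 ≈ -6.0555e-9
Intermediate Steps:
B = -12182 (B = -8 + (-41428 + (20505 + 8749)) = -8 + (-41428 + 29254) = -8 - 12174 = -12182)
Y = 1/13556 ≈ 7.3768e-5
Y/B = (1/13556)/(-12182) = (1/13556)*(-1/12182) = -1/165139192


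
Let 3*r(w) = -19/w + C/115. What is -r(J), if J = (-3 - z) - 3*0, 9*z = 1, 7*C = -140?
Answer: -3821/1932 ≈ -1.9777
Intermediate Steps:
C = -20 (C = (⅐)*(-140) = -20)
z = ⅑ (z = (⅑)*1 = ⅑ ≈ 0.11111)
J = -28/9 (J = (-3 - 1*⅑) - 3*0 = (-3 - ⅑) + 0 = -28/9 + 0 = -28/9 ≈ -3.1111)
r(w) = -4/69 - 19/(3*w) (r(w) = (-19/w - 20/115)/3 = (-19/w - 20*1/115)/3 = (-19/w - 4/23)/3 = (-4/23 - 19/w)/3 = -4/69 - 19/(3*w))
-r(J) = -(-437 - 4*(-28/9))/(69*(-28/9)) = -(-9)*(-437 + 112/9)/(69*28) = -(-9)*(-3821)/(69*28*9) = -1*3821/1932 = -3821/1932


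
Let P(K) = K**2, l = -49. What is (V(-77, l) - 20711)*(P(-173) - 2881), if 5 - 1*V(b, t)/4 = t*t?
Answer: -819419160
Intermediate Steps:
V(b, t) = 20 - 4*t**2 (V(b, t) = 20 - 4*t*t = 20 - 4*t**2)
(V(-77, l) - 20711)*(P(-173) - 2881) = ((20 - 4*(-49)**2) - 20711)*((-173)**2 - 2881) = ((20 - 4*2401) - 20711)*(29929 - 2881) = ((20 - 9604) - 20711)*27048 = (-9584 - 20711)*27048 = -30295*27048 = -819419160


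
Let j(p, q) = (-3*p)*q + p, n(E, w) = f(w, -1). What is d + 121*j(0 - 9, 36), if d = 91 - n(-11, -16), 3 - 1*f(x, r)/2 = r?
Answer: 116606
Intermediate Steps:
f(x, r) = 6 - 2*r
n(E, w) = 8 (n(E, w) = 6 - 2*(-1) = 6 + 2 = 8)
j(p, q) = p - 3*p*q (j(p, q) = -3*p*q + p = p - 3*p*q)
d = 83 (d = 91 - 1*8 = 91 - 8 = 83)
d + 121*j(0 - 9, 36) = 83 + 121*((0 - 9)*(1 - 3*36)) = 83 + 121*(-9*(1 - 108)) = 83 + 121*(-9*(-107)) = 83 + 121*963 = 83 + 116523 = 116606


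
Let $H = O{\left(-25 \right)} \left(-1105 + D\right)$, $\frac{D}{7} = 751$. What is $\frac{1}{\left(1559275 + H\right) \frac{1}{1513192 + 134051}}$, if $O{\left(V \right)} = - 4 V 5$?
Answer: $\frac{1647243}{3635275} \approx 0.45313$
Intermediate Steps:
$O{\left(V \right)} = - 20 V$
$D = 5257$ ($D = 7 \cdot 751 = 5257$)
$H = 2076000$ ($H = \left(-20\right) \left(-25\right) \left(-1105 + 5257\right) = 500 \cdot 4152 = 2076000$)
$\frac{1}{\left(1559275 + H\right) \frac{1}{1513192 + 134051}} = \frac{1}{\left(1559275 + 2076000\right) \frac{1}{1513192 + 134051}} = \frac{1}{3635275 \cdot \frac{1}{1647243}} = \frac{1}{\frac{3635275}{1647243}} = \frac{1647243}{3635275}$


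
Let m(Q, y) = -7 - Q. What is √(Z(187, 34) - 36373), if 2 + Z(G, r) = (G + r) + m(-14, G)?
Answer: I*√36147 ≈ 190.12*I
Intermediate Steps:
Z(G, r) = 5 + G + r (Z(G, r) = -2 + ((G + r) + (-7 - 1*(-14))) = -2 + ((G + r) + (-7 + 14)) = -2 + ((G + r) + 7) = -2 + (7 + G + r) = 5 + G + r)
√(Z(187, 34) - 36373) = √((5 + 187 + 34) - 36373) = √(226 - 36373) = √(-36147) = I*√36147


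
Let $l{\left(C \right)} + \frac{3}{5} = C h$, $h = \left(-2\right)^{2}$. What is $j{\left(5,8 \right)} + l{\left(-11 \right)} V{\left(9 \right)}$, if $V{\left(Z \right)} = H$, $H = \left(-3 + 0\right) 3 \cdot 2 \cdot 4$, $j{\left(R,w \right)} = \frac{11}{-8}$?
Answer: $\frac{128393}{40} \approx 3209.8$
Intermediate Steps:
$h = 4$
$j{\left(R,w \right)} = - \frac{11}{8}$ ($j{\left(R,w \right)} = 11 \left(- \frac{1}{8}\right) = - \frac{11}{8}$)
$H = -72$ ($H = \left(-3\right) 3 \cdot 2 \cdot 4 = \left(-9\right) 2 \cdot 4 = \left(-18\right) 4 = -72$)
$V{\left(Z \right)} = -72$
$l{\left(C \right)} = - \frac{3}{5} + 4 C$ ($l{\left(C \right)} = - \frac{3}{5} + C 4 = - \frac{3}{5} + 4 C$)
$j{\left(5,8 \right)} + l{\left(-11 \right)} V{\left(9 \right)} = - \frac{11}{8} + \left(- \frac{3}{5} + 4 \left(-11\right)\right) \left(-72\right) = - \frac{11}{8} + \left(- \frac{3}{5} - 44\right) \left(-72\right) = - \frac{11}{8} - - \frac{16056}{5} = - \frac{11}{8} + \frac{16056}{5} = \frac{128393}{40}$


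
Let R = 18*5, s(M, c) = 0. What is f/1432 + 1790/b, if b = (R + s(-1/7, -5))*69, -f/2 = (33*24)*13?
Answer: -1566413/111159 ≈ -14.092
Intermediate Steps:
f = -20592 (f = -2*33*24*13 = -1584*13 = -2*10296 = -20592)
R = 90
b = 6210 (b = (90 + 0)*69 = 90*69 = 6210)
f/1432 + 1790/b = -20592/1432 + 1790/6210 = -20592*1/1432 + 1790*(1/6210) = -2574/179 + 179/621 = -1566413/111159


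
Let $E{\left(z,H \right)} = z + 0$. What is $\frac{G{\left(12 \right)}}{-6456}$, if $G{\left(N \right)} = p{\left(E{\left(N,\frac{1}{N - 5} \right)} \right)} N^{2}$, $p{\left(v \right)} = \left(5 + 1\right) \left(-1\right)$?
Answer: $\frac{36}{269} \approx 0.13383$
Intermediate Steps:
$E{\left(z,H \right)} = z$
$p{\left(v \right)} = -6$ ($p{\left(v \right)} = 6 \left(-1\right) = -6$)
$G{\left(N \right)} = - 6 N^{2}$
$\frac{G{\left(12 \right)}}{-6456} = \frac{\left(-6\right) 12^{2}}{-6456} = \left(-6\right) 144 \left(- \frac{1}{6456}\right) = \left(-864\right) \left(- \frac{1}{6456}\right) = \frac{36}{269}$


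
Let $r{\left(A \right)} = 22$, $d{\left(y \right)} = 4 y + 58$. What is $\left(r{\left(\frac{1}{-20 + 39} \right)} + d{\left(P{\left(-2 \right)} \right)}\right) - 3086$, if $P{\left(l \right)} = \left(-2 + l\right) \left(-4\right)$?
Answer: $-2942$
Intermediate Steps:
$P{\left(l \right)} = 8 - 4 l$
$d{\left(y \right)} = 58 + 4 y$
$\left(r{\left(\frac{1}{-20 + 39} \right)} + d{\left(P{\left(-2 \right)} \right)}\right) - 3086 = \left(22 + \left(58 + 4 \left(8 - -8\right)\right)\right) - 3086 = \left(22 + \left(58 + 4 \left(8 + 8\right)\right)\right) - 3086 = \left(22 + \left(58 + 4 \cdot 16\right)\right) - 3086 = \left(22 + \left(58 + 64\right)\right) - 3086 = \left(22 + 122\right) - 3086 = 144 - 3086 = -2942$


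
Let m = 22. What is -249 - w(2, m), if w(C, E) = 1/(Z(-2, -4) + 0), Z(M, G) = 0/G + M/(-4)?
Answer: -251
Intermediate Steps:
Z(M, G) = -M/4 (Z(M, G) = 0 + M*(-¼) = 0 - M/4 = -M/4)
w(C, E) = 2 (w(C, E) = 1/(-¼*(-2) + 0) = 1/(½ + 0) = 1/(½) = 2)
-249 - w(2, m) = -249 - 1*2 = -249 - 2 = -251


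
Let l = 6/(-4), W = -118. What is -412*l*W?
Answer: -72924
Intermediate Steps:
l = -3/2 (l = 6*(-¼) = -3/2 ≈ -1.5000)
-412*l*W = -(-618)*(-118) = -412*177 = -72924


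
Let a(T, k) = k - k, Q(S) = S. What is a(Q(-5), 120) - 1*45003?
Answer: -45003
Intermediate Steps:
a(T, k) = 0
a(Q(-5), 120) - 1*45003 = 0 - 1*45003 = 0 - 45003 = -45003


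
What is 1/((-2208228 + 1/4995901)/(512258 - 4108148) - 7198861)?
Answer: -17964710446890/129325442380320518863 ≈ -1.3891e-7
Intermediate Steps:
1/((-2208228 + 1/4995901)/(512258 - 4108148) - 7198861) = 1/((-2208228 + 1/4995901)/(-3595890) - 7198861) = 1/(-11032088473427/4995901*(-1/3595890) - 7198861) = 1/(11032088473427/17964710446890 - 7198861) = 1/(-129325442380320518863/17964710446890) = -17964710446890/129325442380320518863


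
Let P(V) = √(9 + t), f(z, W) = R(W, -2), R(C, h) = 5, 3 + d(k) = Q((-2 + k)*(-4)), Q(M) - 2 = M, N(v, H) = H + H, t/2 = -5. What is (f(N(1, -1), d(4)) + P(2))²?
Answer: (5 + I)² ≈ 24.0 + 10.0*I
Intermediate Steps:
t = -10 (t = 2*(-5) = -10)
N(v, H) = 2*H
Q(M) = 2 + M
d(k) = 7 - 4*k (d(k) = -3 + (2 + (-2 + k)*(-4)) = -3 + (2 + (8 - 4*k)) = -3 + (10 - 4*k) = 7 - 4*k)
f(z, W) = 5
P(V) = I (P(V) = √(9 - 10) = √(-1) = I)
(f(N(1, -1), d(4)) + P(2))² = (5 + I)²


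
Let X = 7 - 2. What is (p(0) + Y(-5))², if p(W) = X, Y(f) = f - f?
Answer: 25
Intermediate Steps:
X = 5
Y(f) = 0
p(W) = 5
(p(0) + Y(-5))² = (5 + 0)² = 5² = 25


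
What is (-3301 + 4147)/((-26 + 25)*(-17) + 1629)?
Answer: 423/823 ≈ 0.51397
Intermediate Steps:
(-3301 + 4147)/((-26 + 25)*(-17) + 1629) = 846/(-1*(-17) + 1629) = 846/(17 + 1629) = 846/1646 = 846*(1/1646) = 423/823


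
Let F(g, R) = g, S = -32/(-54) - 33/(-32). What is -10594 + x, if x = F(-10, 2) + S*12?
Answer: -762085/72 ≈ -10585.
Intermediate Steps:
S = 1403/864 (S = -32*(-1/54) - 33*(-1/32) = 16/27 + 33/32 = 1403/864 ≈ 1.6238)
x = 683/72 (x = -10 + (1403/864)*12 = -10 + 1403/72 = 683/72 ≈ 9.4861)
-10594 + x = -10594 + 683/72 = -762085/72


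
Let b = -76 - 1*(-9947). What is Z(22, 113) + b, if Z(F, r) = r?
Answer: 9984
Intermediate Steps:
b = 9871 (b = -76 + 9947 = 9871)
Z(22, 113) + b = 113 + 9871 = 9984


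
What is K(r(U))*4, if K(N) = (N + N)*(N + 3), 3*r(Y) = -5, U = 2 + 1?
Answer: -160/9 ≈ -17.778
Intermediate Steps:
U = 3
r(Y) = -5/3 (r(Y) = (1/3)*(-5) = -5/3)
K(N) = 2*N*(3 + N) (K(N) = (2*N)*(3 + N) = 2*N*(3 + N))
K(r(U))*4 = (2*(-5/3)*(3 - 5/3))*4 = (2*(-5/3)*(4/3))*4 = -40/9*4 = -160/9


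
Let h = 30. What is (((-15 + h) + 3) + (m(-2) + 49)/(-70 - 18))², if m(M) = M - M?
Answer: 2356225/7744 ≈ 304.26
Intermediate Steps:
m(M) = 0
(((-15 + h) + 3) + (m(-2) + 49)/(-70 - 18))² = (((-15 + 30) + 3) + (0 + 49)/(-70 - 18))² = ((15 + 3) + 49/(-88))² = (18 + 49*(-1/88))² = (18 - 49/88)² = (1535/88)² = 2356225/7744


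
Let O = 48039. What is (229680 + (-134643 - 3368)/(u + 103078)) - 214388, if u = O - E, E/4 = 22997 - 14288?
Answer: 1778031041/116281 ≈ 15291.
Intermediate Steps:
E = 34836 (E = 4*(22997 - 14288) = 4*8709 = 34836)
u = 13203 (u = 48039 - 1*34836 = 48039 - 34836 = 13203)
(229680 + (-134643 - 3368)/(u + 103078)) - 214388 = (229680 + (-134643 - 3368)/(13203 + 103078)) - 214388 = (229680 - 138011/116281) - 214388 = 26707282069/116281 - 214388 = 1778031041/116281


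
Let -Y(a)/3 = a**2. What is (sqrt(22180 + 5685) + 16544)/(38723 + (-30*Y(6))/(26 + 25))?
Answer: 281248/659371 + 17*sqrt(27865)/659371 ≈ 0.43084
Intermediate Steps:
Y(a) = -3*a**2
(sqrt(22180 + 5685) + 16544)/(38723 + (-30*Y(6))/(26 + 25)) = (sqrt(22180 + 5685) + 16544)/(38723 + (-(-90)*6**2)/(26 + 25)) = (sqrt(27865) + 16544)/(38723 - (-90)*36/51) = (16544 + sqrt(27865))/(38723 - 30*(-108)*(1/51)) = (16544 + sqrt(27865))/(38723 + 3240*(1/51)) = (16544 + sqrt(27865))/(38723 + 1080/17) = (16544 + sqrt(27865))/(659371/17) = (16544 + sqrt(27865))*(17/659371) = 281248/659371 + 17*sqrt(27865)/659371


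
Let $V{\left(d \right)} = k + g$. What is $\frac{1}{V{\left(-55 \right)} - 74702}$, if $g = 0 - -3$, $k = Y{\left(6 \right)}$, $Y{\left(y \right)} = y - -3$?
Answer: $- \frac{1}{74690} \approx -1.3389 \cdot 10^{-5}$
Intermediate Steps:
$Y{\left(y \right)} = 3 + y$ ($Y{\left(y \right)} = y + 3 = 3 + y$)
$k = 9$ ($k = 3 + 6 = 9$)
$g = 3$ ($g = 0 + 3 = 3$)
$V{\left(d \right)} = 12$ ($V{\left(d \right)} = 9 + 3 = 12$)
$\frac{1}{V{\left(-55 \right)} - 74702} = \frac{1}{12 - 74702} = \frac{1}{-74690} = - \frac{1}{74690}$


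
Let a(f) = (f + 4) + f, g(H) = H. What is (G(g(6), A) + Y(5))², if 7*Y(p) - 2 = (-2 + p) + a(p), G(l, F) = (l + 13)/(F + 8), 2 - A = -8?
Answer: 225625/15876 ≈ 14.212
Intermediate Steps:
A = 10 (A = 2 - 1*(-8) = 2 + 8 = 10)
G(l, F) = (13 + l)/(8 + F)
a(f) = 4 + 2*f (a(f) = (4 + f) + f = 4 + 2*f)
Y(p) = 4/7 + 3*p/7 (Y(p) = 2/7 + ((-2 + p) + (4 + 2*p))/7 = 2/7 + (2 + 3*p)/7 = 2/7 + (2/7 + 3*p/7) = 4/7 + 3*p/7)
(G(g(6), A) + Y(5))² = ((13 + 6)/(8 + 10) + (4/7 + (3/7)*5))² = (19/18 + (4/7 + 15/7))² = ((1/18)*19 + 19/7)² = (19/18 + 19/7)² = (475/126)² = 225625/15876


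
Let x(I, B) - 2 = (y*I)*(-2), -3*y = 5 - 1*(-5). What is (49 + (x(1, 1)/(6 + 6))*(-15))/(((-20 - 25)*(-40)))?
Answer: 229/10800 ≈ 0.021204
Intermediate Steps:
y = -10/3 (y = -(5 - 1*(-5))/3 = -(5 + 5)/3 = -⅓*10 = -10/3 ≈ -3.3333)
x(I, B) = 2 + 20*I/3 (x(I, B) = 2 - 10*I/3*(-2) = 2 + 20*I/3)
(49 + (x(1, 1)/(6 + 6))*(-15))/(((-20 - 25)*(-40))) = (49 + ((2 + (20/3)*1)/(6 + 6))*(-15))/(((-20 - 25)*(-40))) = (49 + ((2 + 20/3)/12)*(-15))/((-45*(-40))) = (49 + ((1/12)*(26/3))*(-15))/1800 = (49 + (13/18)*(-15))*(1/1800) = (49 - 65/6)*(1/1800) = (229/6)*(1/1800) = 229/10800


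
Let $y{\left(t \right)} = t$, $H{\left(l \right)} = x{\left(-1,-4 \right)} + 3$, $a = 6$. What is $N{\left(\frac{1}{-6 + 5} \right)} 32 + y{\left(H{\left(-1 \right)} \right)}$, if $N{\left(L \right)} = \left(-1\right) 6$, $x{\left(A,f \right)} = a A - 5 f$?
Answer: $-175$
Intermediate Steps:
$x{\left(A,f \right)} = - 5 f + 6 A$ ($x{\left(A,f \right)} = 6 A - 5 f = - 5 f + 6 A$)
$H{\left(l \right)} = 17$ ($H{\left(l \right)} = \left(\left(-5\right) \left(-4\right) + 6 \left(-1\right)\right) + 3 = \left(20 - 6\right) + 3 = 14 + 3 = 17$)
$N{\left(L \right)} = -6$
$N{\left(\frac{1}{-6 + 5} \right)} 32 + y{\left(H{\left(-1 \right)} \right)} = \left(-6\right) 32 + 17 = -192 + 17 = -175$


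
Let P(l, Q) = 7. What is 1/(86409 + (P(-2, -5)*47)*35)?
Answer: 1/97924 ≈ 1.0212e-5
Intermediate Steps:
1/(86409 + (P(-2, -5)*47)*35) = 1/(86409 + (7*47)*35) = 1/(86409 + 329*35) = 1/(86409 + 11515) = 1/97924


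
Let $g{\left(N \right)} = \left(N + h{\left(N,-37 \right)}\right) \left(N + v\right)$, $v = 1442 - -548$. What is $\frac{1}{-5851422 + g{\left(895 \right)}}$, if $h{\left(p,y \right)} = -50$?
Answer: $- \frac{1}{3413597} \approx -2.9295 \cdot 10^{-7}$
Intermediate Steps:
$v = 1990$ ($v = 1442 + 548 = 1990$)
$g{\left(N \right)} = \left(-50 + N\right) \left(1990 + N\right)$ ($g{\left(N \right)} = \left(N - 50\right) \left(N + 1990\right) = \left(-50 + N\right) \left(1990 + N\right)$)
$\frac{1}{-5851422 + g{\left(895 \right)}} = \frac{1}{-5851422 + \left(-99500 + 895^{2} + 1940 \cdot 895\right)} = \frac{1}{-5851422 + \left(-99500 + 801025 + 1736300\right)} = \frac{1}{-5851422 + 2437825} = \frac{1}{-3413597} = - \frac{1}{3413597}$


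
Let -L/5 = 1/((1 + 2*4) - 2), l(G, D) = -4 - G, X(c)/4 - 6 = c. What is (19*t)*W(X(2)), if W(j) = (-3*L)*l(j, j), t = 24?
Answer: -246240/7 ≈ -35177.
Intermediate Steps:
X(c) = 24 + 4*c
L = -5/7 (L = -5/((1 + 2*4) - 2) = -5/((1 + 8) - 2) = -5/(9 - 2) = -5/7 ≈ -0.71429)
W(j) = -60/7 - 15*j/7 (W(j) = (-3*(-5/7))*(-4 - j) = 15*(-4 - j)/7 = -60/7 - 15*j/7)
(19*t)*W(X(2)) = (19*24)*(-60/7 - 15*(24 + 4*2)/7) = 456*(-60/7 - 15*(24 + 8)/7) = 456*(-60/7 - 15/7*32) = 456*(-60/7 - 480/7) = 456*(-540/7) = -246240/7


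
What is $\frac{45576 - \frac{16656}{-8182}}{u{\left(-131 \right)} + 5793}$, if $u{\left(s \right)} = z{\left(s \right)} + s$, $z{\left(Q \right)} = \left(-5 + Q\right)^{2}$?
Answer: $\frac{93229872}{49415189} \approx 1.8867$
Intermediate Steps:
$u{\left(s \right)} = s + \left(-5 + s\right)^{2}$ ($u{\left(s \right)} = \left(-5 + s\right)^{2} + s = s + \left(-5 + s\right)^{2}$)
$\frac{45576 - \frac{16656}{-8182}}{u{\left(-131 \right)} + 5793} = \frac{45576 - \frac{16656}{-8182}}{\left(-131 + \left(-5 - 131\right)^{2}\right) + 5793} = \frac{45576 - - \frac{8328}{4091}}{\left(-131 + \left(-136\right)^{2}\right) + 5793} = \frac{45576 + \frac{8328}{4091}}{\left(-131 + 18496\right) + 5793} = \frac{186459744}{4091 \left(18365 + 5793\right)} = \frac{186459744}{4091 \cdot 24158} = \frac{186459744}{4091} \cdot \frac{1}{24158} = \frac{93229872}{49415189}$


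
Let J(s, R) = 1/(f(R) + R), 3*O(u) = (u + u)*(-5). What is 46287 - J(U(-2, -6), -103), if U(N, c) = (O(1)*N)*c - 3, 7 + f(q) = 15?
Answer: 4397266/95 ≈ 46287.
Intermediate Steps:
f(q) = 8 (f(q) = -7 + 15 = 8)
O(u) = -10*u/3 (O(u) = ((u + u)*(-5))/3 = ((2*u)*(-5))/3 = (-10*u)/3 = -10*u/3)
U(N, c) = -3 - 10*N*c/3 (U(N, c) = ((-10/3*1)*N)*c - 3 = (-10*N/3)*c - 3 = -10*N*c/3 - 3 = -3 - 10*N*c/3)
J(s, R) = 1/(8 + R)
46287 - J(U(-2, -6), -103) = 46287 - 1/(8 - 103) = 46287 - 1/(-95) = 46287 - 1*(-1/95) = 46287 + 1/95 = 4397266/95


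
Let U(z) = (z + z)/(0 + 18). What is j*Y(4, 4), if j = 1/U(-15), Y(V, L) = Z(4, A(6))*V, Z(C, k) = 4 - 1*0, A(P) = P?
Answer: -48/5 ≈ -9.6000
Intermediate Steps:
Z(C, k) = 4 (Z(C, k) = 4 + 0 = 4)
U(z) = z/9 (U(z) = (2*z)/18 = (2*z)*(1/18) = z/9)
Y(V, L) = 4*V
j = -⅗ (j = 1/((⅑)*(-15)) = 1/(-5/3) = -⅗ ≈ -0.60000)
j*Y(4, 4) = -12*4/5 = -⅗*16 = -48/5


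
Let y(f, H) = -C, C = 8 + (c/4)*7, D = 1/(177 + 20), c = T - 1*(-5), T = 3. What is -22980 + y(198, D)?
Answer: -23002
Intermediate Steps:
c = 8 (c = 3 - 1*(-5) = 3 + 5 = 8)
D = 1/197 ≈ 0.0050761
C = 22 (C = 8 + (8/4)*7 = 8 + (8*(¼))*7 = 8 + 2*7 = 8 + 14 = 22)
y(f, H) = -22 (y(f, H) = -1*22 = -22)
-22980 + y(198, D) = -22980 - 22 = -23002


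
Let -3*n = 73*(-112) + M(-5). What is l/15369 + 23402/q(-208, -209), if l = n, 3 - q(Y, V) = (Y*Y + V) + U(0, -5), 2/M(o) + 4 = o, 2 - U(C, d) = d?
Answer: -2180808184/5955963939 ≈ -0.36616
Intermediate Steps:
U(C, d) = 2 - d
M(o) = 2/(-4 + o)
q(Y, V) = -4 - V - Y**2 (q(Y, V) = 3 - ((Y*Y + V) + (2 - 1*(-5))) = 3 - ((Y**2 + V) + (2 + 5)) = 3 - ((V + Y**2) + 7) = 3 - (7 + V + Y**2) = 3 + (-7 - V - Y**2) = -4 - V - Y**2)
n = 73586/27 (n = -(73*(-112) + 2/(-4 - 5))/3 = -(-8176 + 2/(-9))/3 = -(-8176 + 2*(-1/9))/3 = -(-8176 - 2/9)/3 = -1/3*(-73586/9) = 73586/27 ≈ 2725.4)
l = 73586/27 ≈ 2725.4
l/15369 + 23402/q(-208, -209) = (73586/27)/15369 + 23402/(-4 - 1*(-209) - 1*(-208)**2) = (73586/27)*(1/15369) + 23402/(-4 + 209 - 1*43264) = 73586/414963 + 23402/(-4 + 209 - 43264) = 73586/414963 + 23402/(-43059) = 73586/414963 + 23402*(-1/43059) = 73586/414963 - 23402/43059 = -2180808184/5955963939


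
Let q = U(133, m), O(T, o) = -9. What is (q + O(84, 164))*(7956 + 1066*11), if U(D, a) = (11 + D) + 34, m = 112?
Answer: 3326258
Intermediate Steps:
U(D, a) = 45 + D
q = 178 (q = 45 + 133 = 178)
(q + O(84, 164))*(7956 + 1066*11) = (178 - 9)*(7956 + 1066*11) = 169*(7956 + 11726) = 169*19682 = 3326258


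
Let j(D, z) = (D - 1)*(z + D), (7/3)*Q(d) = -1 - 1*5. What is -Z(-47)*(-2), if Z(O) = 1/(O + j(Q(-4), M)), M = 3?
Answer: -49/1189 ≈ -0.041211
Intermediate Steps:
Q(d) = -18/7 (Q(d) = 3*(-1 - 1*5)/7 = 3*(-1 - 5)/7 = (3/7)*(-6) = -18/7)
j(D, z) = (-1 + D)*(D + z)
Z(O) = 1/(-75/49 + O) (Z(O) = 1/(O + ((-18/7)² - 1*(-18/7) - 1*3 - 18/7*3)) = 1/(O + (324/49 + 18/7 - 3 - 54/7)) = 1/(O - 75/49) = 1/(-75/49 + O))
-Z(-47)*(-2) = -49/(-75 + 49*(-47))*(-2) = -49/(-75 - 2303)*(-2) = -49/(-2378)*(-2) = -49*(-1/2378)*(-2) = -(-49)*(-2)/2378 = -1*49/1189 = -49/1189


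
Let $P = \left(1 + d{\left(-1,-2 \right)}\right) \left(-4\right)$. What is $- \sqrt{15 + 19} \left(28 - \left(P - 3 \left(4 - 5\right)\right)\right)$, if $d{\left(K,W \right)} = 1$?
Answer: $- 33 \sqrt{34} \approx -192.42$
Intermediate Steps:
$P = -8$ ($P = \left(1 + 1\right) \left(-4\right) = 2 \left(-4\right) = -8$)
$- \sqrt{15 + 19} \left(28 - \left(P - 3 \left(4 - 5\right)\right)\right) = - \sqrt{15 + 19} \left(28 + \left(3 \left(4 - 5\right) - -8\right)\right) = - \sqrt{34} \left(28 + \left(3 \left(-1\right) + 8\right)\right) = - \sqrt{34} \left(28 + \left(-3 + 8\right)\right) = - \sqrt{34} \left(28 + 5\right) = - \sqrt{34} \cdot 33 = - 33 \sqrt{34}$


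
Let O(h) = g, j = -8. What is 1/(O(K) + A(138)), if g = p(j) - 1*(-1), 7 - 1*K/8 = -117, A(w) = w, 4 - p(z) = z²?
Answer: 1/79 ≈ 0.012658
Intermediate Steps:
p(z) = 4 - z²
K = 992 (K = 56 - 8*(-117) = 56 + 936 = 992)
g = -59 (g = (4 - 1*(-8)²) - 1*(-1) = (4 - 1*64) + 1 = (4 - 64) + 1 = -60 + 1 = -59)
O(h) = -59
1/(O(K) + A(138)) = 1/(-59 + 138) = 1/79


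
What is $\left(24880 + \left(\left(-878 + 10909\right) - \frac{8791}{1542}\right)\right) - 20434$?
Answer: $\frac{22314743}{1542} \approx 14471.0$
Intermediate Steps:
$\left(24880 + \left(\left(-878 + 10909\right) - \frac{8791}{1542}\right)\right) - 20434 = \left(24880 + \left(10031 - \frac{8791}{1542}\right)\right) - 20434 = \left(24880 + \frac{15459011}{1542}\right) - 20434 = \frac{53823971}{1542} - 20434 = \frac{22314743}{1542}$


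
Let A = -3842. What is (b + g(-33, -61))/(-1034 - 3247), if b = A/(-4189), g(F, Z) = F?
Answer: 134395/17933109 ≈ 0.0074942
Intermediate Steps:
b = 3842/4189 (b = -3842/(-4189) = -3842*(-1/4189) = 3842/4189 ≈ 0.91716)
(b + g(-33, -61))/(-1034 - 3247) = (3842/4189 - 33)/(-1034 - 3247) = -134395/4189/(-4281) = -134395/4189*(-1/4281) = 134395/17933109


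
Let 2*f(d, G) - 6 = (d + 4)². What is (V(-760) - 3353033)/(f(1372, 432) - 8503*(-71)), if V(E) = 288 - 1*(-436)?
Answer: -3352309/1550404 ≈ -2.1622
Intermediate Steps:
V(E) = 724 (V(E) = 288 + 436 = 724)
f(d, G) = 3 + (4 + d)²/2 (f(d, G) = 3 + (d + 4)²/2 = 3 + (4 + d)²/2)
(V(-760) - 3353033)/(f(1372, 432) - 8503*(-71)) = (724 - 3353033)/((3 + (4 + 1372)²/2) - 8503*(-71)) = -3352309/((3 + (½)*1376²) + 603713) = -3352309/((3 + (½)*1893376) + 603713) = -3352309/((3 + 946688) + 603713) = -3352309/(946691 + 603713) = -3352309/1550404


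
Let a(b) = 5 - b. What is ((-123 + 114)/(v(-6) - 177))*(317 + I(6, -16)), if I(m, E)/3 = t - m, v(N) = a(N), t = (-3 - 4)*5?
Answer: 873/83 ≈ 10.518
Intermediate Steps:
t = -35 (t = -7*5 = -35)
v(N) = 5 - N
I(m, E) = -105 - 3*m (I(m, E) = 3*(-35 - m) = -105 - 3*m)
((-123 + 114)/(v(-6) - 177))*(317 + I(6, -16)) = ((-123 + 114)/((5 - 1*(-6)) - 177))*(317 + (-105 - 3*6)) = (-9/((5 + 6) - 177))*(317 + (-105 - 18)) = (-9/(11 - 177))*(317 - 123) = -9/(-166)*194 = -9*(-1/166)*194 = (9/166)*194 = 873/83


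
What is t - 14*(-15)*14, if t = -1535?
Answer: 1405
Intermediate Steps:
t - 14*(-15)*14 = -1535 - 14*(-15)*14 = -1535 + 210*14 = -1535 + 2940 = 1405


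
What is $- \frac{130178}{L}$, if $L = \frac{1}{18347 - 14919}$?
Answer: $-446250184$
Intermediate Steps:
$L = \frac{1}{3428}$ ($L = \frac{1}{18347 - 14919} = \frac{1}{3428} \approx 0.00029172$)
$- \frac{130178}{L} = - 130178 \frac{1}{\frac{1}{3428}} = \left(-130178\right) 3428 = -446250184$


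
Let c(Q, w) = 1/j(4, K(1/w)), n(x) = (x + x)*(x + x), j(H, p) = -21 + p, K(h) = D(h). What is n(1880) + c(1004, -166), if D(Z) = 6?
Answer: 212063999/15 ≈ 1.4138e+7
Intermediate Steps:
K(h) = 6
n(x) = 4*x**2 (n(x) = (2*x)*(2*x) = 4*x**2)
c(Q, w) = -1/15 (c(Q, w) = 1/(-21 + 6) = 1/(-15) = -1/15)
n(1880) + c(1004, -166) = 4*1880**2 - 1/15 = 4*3534400 - 1/15 = 14137600 - 1/15 = 212063999/15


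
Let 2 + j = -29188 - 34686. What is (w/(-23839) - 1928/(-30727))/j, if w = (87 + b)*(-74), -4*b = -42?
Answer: -267656897/46789230873828 ≈ -5.7205e-6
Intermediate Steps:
b = 21/2 (b = -1/4*(-42) = 21/2 ≈ 10.500)
w = -7215 (w = (87 + 21/2)*(-74) = (195/2)*(-74) = -7215)
j = -63876 (j = -2 + (-29188 - 34686) = -2 - 63874 = -63876)
(w/(-23839) - 1928/(-30727))/j = (-7215/(-23839) - 1928/(-30727))/(-63876) = (-7215*(-1/23839) - 1928*(-1/30727))*(-1/63876) = (7215/23839 + 1928/30727)*(-1/63876) = (267656897/732500953)*(-1/63876) = -267656897/46789230873828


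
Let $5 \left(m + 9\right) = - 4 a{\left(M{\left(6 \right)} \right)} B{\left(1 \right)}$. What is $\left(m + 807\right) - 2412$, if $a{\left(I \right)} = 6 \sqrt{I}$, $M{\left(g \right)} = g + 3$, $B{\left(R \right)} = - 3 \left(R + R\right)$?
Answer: $- \frac{7638}{5} \approx -1527.6$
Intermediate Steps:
$B{\left(R \right)} = - 6 R$ ($B{\left(R \right)} = - 3 \cdot 2 R = - 6 R$)
$M{\left(g \right)} = 3 + g$
$m = \frac{387}{5}$ ($m = -9 + \frac{- 4 \cdot 6 \sqrt{3 + 6} \left(\left(-6\right) 1\right)}{5} = -9 + \frac{- 4 \cdot 6 \sqrt{9} \left(-6\right)}{5} = -9 + \frac{- 4 \cdot 6 \cdot 3 \left(-6\right)}{5} = -9 + \frac{\left(-4\right) 18 \left(-6\right)}{5} = -9 + \frac{\left(-72\right) \left(-6\right)}{5} = -9 + \frac{1}{5} \cdot 432 = -9 + \frac{432}{5} = \frac{387}{5} \approx 77.4$)
$\left(m + 807\right) - 2412 = \left(\frac{387}{5} + 807\right) - 2412 = \frac{4422}{5} - 2412 = - \frac{7638}{5}$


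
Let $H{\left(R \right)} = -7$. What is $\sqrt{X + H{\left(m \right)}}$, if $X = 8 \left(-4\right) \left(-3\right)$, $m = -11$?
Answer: $\sqrt{89} \approx 9.434$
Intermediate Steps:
$X = 96$ ($X = \left(-32\right) \left(-3\right) = 96$)
$\sqrt{X + H{\left(m \right)}} = \sqrt{96 - 7} = \sqrt{89}$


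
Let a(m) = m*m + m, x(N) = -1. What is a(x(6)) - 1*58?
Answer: -58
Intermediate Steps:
a(m) = m + m² (a(m) = m² + m = m + m²)
a(x(6)) - 1*58 = -(1 - 1) - 1*58 = -1*0 - 58 = 0 - 58 = -58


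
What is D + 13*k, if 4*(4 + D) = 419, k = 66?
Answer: 3835/4 ≈ 958.75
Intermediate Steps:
D = 403/4 (D = -4 + (1/4)*419 = -4 + 419/4 = 403/4 ≈ 100.75)
D + 13*k = 403/4 + 13*66 = 403/4 + 858 = 3835/4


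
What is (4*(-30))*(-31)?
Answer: 3720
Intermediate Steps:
(4*(-30))*(-31) = -120*(-31) = 3720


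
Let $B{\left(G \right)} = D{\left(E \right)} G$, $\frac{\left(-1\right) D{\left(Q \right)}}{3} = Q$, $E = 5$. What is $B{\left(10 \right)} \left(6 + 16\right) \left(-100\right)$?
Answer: $330000$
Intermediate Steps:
$D{\left(Q \right)} = - 3 Q$
$B{\left(G \right)} = - 15 G$ ($B{\left(G \right)} = \left(-3\right) 5 G = - 15 G$)
$B{\left(10 \right)} \left(6 + 16\right) \left(-100\right) = \left(-15\right) 10 \left(6 + 16\right) \left(-100\right) = \left(-150\right) 22 \left(-100\right) = \left(-3300\right) \left(-100\right) = 330000$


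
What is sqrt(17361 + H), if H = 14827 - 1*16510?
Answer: 3*sqrt(1742) ≈ 125.21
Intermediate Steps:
H = -1683 (H = 14827 - 16510 = -1683)
sqrt(17361 + H) = sqrt(17361 - 1683) = sqrt(15678) = 3*sqrt(1742)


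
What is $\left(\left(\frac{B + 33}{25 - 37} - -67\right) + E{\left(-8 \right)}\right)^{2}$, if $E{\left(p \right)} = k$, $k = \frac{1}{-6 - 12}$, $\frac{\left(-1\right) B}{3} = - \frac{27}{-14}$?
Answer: $\frac{1062564409}{254016} \approx 4183.1$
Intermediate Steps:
$B = - \frac{81}{14}$ ($B = - 3 \left(- \frac{27}{-14}\right) = - 3 \left(\left(-27\right) \left(- \frac{1}{14}\right)\right) = \left(-3\right) \frac{27}{14} = - \frac{81}{14} \approx -5.7857$)
$k = - \frac{1}{18}$ ($k = \frac{1}{-18} = - \frac{1}{18} \approx -0.055556$)
$E{\left(p \right)} = - \frac{1}{18}$
$\left(\left(\frac{B + 33}{25 - 37} - -67\right) + E{\left(-8 \right)}\right)^{2} = \left(\left(\frac{- \frac{81}{14} + 33}{25 - 37} - -67\right) - \frac{1}{18}\right)^{2} = \left(\left(\frac{381}{14 \left(-12\right)} + 67\right) - \frac{1}{18}\right)^{2} = \left(\left(\frac{381}{14} \left(- \frac{1}{12}\right) + 67\right) - \frac{1}{18}\right)^{2} = \left(\left(- \frac{127}{56} + 67\right) - \frac{1}{18}\right)^{2} = \left(\frac{3625}{56} - \frac{1}{18}\right)^{2} = \left(\frac{32597}{504}\right)^{2} = \frac{1062564409}{254016}$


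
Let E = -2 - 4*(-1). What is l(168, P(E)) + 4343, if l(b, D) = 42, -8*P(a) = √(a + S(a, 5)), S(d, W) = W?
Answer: 4385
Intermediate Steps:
E = 2 (E = -2 + 4 = 2)
P(a) = -√(5 + a)/8 (P(a) = -√(a + 5)/8 = -√(5 + a)/8)
l(168, P(E)) + 4343 = 42 + 4343 = 4385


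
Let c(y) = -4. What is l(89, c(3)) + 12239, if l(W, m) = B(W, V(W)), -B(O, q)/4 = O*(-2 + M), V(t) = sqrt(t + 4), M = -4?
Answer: 14375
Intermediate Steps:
V(t) = sqrt(4 + t)
B(O, q) = 24*O (B(O, q) = -4*O*(-2 - 4) = -4*O*(-6) = -(-24)*O = 24*O)
l(W, m) = 24*W
l(89, c(3)) + 12239 = 24*89 + 12239 = 2136 + 12239 = 14375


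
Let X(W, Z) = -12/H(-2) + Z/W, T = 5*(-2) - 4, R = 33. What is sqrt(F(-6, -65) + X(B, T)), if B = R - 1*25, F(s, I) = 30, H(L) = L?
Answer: sqrt(137)/2 ≈ 5.8523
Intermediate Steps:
T = -14 (T = -10 - 4 = -14)
B = 8 (B = 33 - 1*25 = 33 - 25 = 8)
X(W, Z) = 6 + Z/W (X(W, Z) = -12/(-2) + Z/W = -12*(-1/2) + Z/W = 6 + Z/W)
sqrt(F(-6, -65) + X(B, T)) = sqrt(30 + (6 - 14/8)) = sqrt(30 + (6 - 14*1/8)) = sqrt(30 + (6 - 7/4)) = sqrt(30 + 17/4) = sqrt(137/4) = sqrt(137)/2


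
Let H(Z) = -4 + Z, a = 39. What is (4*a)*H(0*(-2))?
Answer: -624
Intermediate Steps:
(4*a)*H(0*(-2)) = (4*39)*(-4 + 0*(-2)) = 156*(-4 + 0) = 156*(-4) = -624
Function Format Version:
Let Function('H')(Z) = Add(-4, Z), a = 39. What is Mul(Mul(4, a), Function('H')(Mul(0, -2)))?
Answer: -624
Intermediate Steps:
Mul(Mul(4, a), Function('H')(Mul(0, -2))) = Mul(Mul(4, 39), Add(-4, Mul(0, -2))) = Mul(156, Add(-4, 0)) = Mul(156, -4) = -624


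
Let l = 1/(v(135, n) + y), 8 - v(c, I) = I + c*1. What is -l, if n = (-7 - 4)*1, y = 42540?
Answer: -1/42424 ≈ -2.3572e-5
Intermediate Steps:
n = -11 (n = -11*1 = -11)
v(c, I) = 8 - I - c (v(c, I) = 8 - (I + c*1) = 8 - (I + c) = 8 + (-I - c) = 8 - I - c)
l = 1/42424 (l = 1/((8 - 1*(-11) - 1*135) + 42540) = 1/((8 + 11 - 135) + 42540) = 1/(-116 + 42540) = 1/42424 ≈ 2.3572e-5)
-l = -1*1/42424 = -1/42424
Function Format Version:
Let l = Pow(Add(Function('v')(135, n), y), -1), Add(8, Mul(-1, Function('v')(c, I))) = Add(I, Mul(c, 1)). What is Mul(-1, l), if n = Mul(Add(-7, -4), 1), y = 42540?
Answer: Rational(-1, 42424) ≈ -2.3572e-5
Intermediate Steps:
n = -11 (n = Mul(-11, 1) = -11)
Function('v')(c, I) = Add(8, Mul(-1, I), Mul(-1, c)) (Function('v')(c, I) = Add(8, Mul(-1, Add(I, Mul(c, 1)))) = Add(8, Mul(-1, Add(I, c))) = Add(8, Add(Mul(-1, I), Mul(-1, c))) = Add(8, Mul(-1, I), Mul(-1, c)))
l = Rational(1, 42424) (l = Pow(Add(Add(8, Mul(-1, -11), Mul(-1, 135)), 42540), -1) = Pow(Add(Add(8, 11, -135), 42540), -1) = Pow(Add(-116, 42540), -1) = Pow(42424, -1) = Rational(1, 42424) ≈ 2.3572e-5)
Mul(-1, l) = Mul(-1, Rational(1, 42424)) = Rational(-1, 42424)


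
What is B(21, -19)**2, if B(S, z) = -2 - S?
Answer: 529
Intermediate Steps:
B(21, -19)**2 = (-2 - 1*21)**2 = (-2 - 21)**2 = (-23)**2 = 529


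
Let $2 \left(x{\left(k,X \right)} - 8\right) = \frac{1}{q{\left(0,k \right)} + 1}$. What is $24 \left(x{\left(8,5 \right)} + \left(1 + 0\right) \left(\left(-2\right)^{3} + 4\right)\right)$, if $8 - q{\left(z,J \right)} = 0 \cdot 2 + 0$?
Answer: $\frac{292}{3} \approx 97.333$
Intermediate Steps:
$q{\left(z,J \right)} = 8$ ($q{\left(z,J \right)} = 8 - \left(0 \cdot 2 + 0\right) = 8 - \left(0 + 0\right) = 8 - 0 = 8 + 0 = 8$)
$x{\left(k,X \right)} = \frac{145}{18}$ ($x{\left(k,X \right)} = 8 + \frac{1}{2 \left(8 + 1\right)} = 8 + \frac{1}{2 \cdot 9} = 8 + \frac{1}{2} \cdot \frac{1}{9} = 8 + \frac{1}{18} = \frac{145}{18}$)
$24 \left(x{\left(8,5 \right)} + \left(1 + 0\right) \left(\left(-2\right)^{3} + 4\right)\right) = 24 \left(\frac{145}{18} + \left(1 + 0\right) \left(\left(-2\right)^{3} + 4\right)\right) = 24 \left(\frac{145}{18} + 1 \left(-8 + 4\right)\right) = 24 \left(\frac{145}{18} + 1 \left(-4\right)\right) = 24 \left(\frac{145}{18} - 4\right) = 24 \cdot \frac{73}{18} = \frac{292}{3}$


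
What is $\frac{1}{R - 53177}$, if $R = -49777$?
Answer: $- \frac{1}{102954} \approx -9.7131 \cdot 10^{-6}$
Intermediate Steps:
$\frac{1}{R - 53177} = \frac{1}{-49777 - 53177} = \frac{1}{-102954} = - \frac{1}{102954}$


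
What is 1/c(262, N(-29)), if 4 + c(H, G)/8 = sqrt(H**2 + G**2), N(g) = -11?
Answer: 1/137498 + sqrt(68765)/549992 ≈ 0.00048406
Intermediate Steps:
c(H, G) = -32 + 8*sqrt(G**2 + H**2) (c(H, G) = -32 + 8*sqrt(H**2 + G**2) = -32 + 8*sqrt(G**2 + H**2))
1/c(262, N(-29)) = 1/(-32 + 8*sqrt((-11)**2 + 262**2)) = 1/(-32 + 8*sqrt(121 + 68644)) = 1/(-32 + 8*sqrt(68765))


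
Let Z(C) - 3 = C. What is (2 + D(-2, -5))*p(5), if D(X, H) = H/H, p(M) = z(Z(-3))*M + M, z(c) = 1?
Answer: 30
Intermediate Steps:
Z(C) = 3 + C
p(M) = 2*M (p(M) = 1*M + M = M + M = 2*M)
D(X, H) = 1
(2 + D(-2, -5))*p(5) = (2 + 1)*(2*5) = 3*10 = 30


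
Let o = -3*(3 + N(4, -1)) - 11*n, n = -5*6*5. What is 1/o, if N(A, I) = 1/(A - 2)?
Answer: 2/3279 ≈ 0.00060994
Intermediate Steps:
N(A, I) = 1/(-2 + A)
n = -150 (n = -30*5 = -150)
o = 3279/2 (o = -3*(3 + 1/(-2 + 4)) - 11*(-150) = -3*(3 + 1/2) + 1650 = -3*(3 + ½) + 1650 = -3*7/2 + 1650 = -21/2 + 1650 = 3279/2 ≈ 1639.5)
1/o = 1/(3279/2) = 2/3279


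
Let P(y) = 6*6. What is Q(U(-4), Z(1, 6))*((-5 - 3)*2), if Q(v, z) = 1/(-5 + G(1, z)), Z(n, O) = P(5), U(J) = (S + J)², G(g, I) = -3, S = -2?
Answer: 2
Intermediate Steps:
U(J) = (-2 + J)²
P(y) = 36
Z(n, O) = 36
Q(v, z) = -⅛ (Q(v, z) = 1/(-5 - 3) = 1/(-8) = -⅛)
Q(U(-4), Z(1, 6))*((-5 - 3)*2) = -(-5 - 3)*2/8 = -(-1)*2 = -⅛*(-16) = 2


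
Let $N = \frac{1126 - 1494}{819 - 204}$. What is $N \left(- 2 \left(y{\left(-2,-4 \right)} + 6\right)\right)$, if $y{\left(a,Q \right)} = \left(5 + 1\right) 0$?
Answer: $\frac{1472}{205} \approx 7.1805$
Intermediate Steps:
$y{\left(a,Q \right)} = 0$ ($y{\left(a,Q \right)} = 6 \cdot 0 = 0$)
$N = - \frac{368}{615} \approx -0.59837$
$N \left(- 2 \left(y{\left(-2,-4 \right)} + 6\right)\right) = - \frac{368 \left(- 2 \left(0 + 6\right)\right)}{615} = - \frac{368 \left(\left(-2\right) 6\right)}{615} = \left(- \frac{368}{615}\right) \left(-12\right) = \frac{1472}{205}$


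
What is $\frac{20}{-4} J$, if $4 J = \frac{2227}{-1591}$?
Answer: $\frac{11135}{6364} \approx 1.7497$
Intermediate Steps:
$J = - \frac{2227}{6364}$ ($J = \frac{2227 \frac{1}{-1591}}{4} = \frac{2227 \left(- \frac{1}{1591}\right)}{4} = \frac{1}{4} \left(- \frac{2227}{1591}\right) = - \frac{2227}{6364} \approx -0.34994$)
$\frac{20}{-4} J = \frac{20}{-4} \left(- \frac{2227}{6364}\right) = 20 \left(- \frac{1}{4}\right) \left(- \frac{2227}{6364}\right) = \left(-5\right) \left(- \frac{2227}{6364}\right) = \frac{11135}{6364}$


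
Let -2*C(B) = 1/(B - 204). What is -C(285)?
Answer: 1/162 ≈ 0.0061728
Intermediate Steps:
C(B) = -1/(2*(-204 + B)) (C(B) = -1/(2*(B - 204)) = -1/(2*(-204 + B)))
-C(285) = -(-1)/(-408 + 2*285) = -(-1)/(-408 + 570) = -(-1)/162 = -1*(-1/162) = 1/162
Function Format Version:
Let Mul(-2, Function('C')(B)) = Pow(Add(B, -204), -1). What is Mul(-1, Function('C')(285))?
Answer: Rational(1, 162) ≈ 0.0061728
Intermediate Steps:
Function('C')(B) = Mul(Rational(-1, 2), Pow(Add(-204, B), -1)) (Function('C')(B) = Mul(Rational(-1, 2), Pow(Add(B, -204), -1)) = Mul(Rational(-1, 2), Pow(Add(-204, B), -1)))
Mul(-1, Function('C')(285)) = Mul(-1, Mul(-1, Pow(Add(-408, Mul(2, 285)), -1))) = Mul(-1, Mul(-1, Pow(Add(-408, 570), -1))) = Mul(-1, Mul(-1, Pow(162, -1))) = Mul(-1, Mul(-1, Rational(1, 162))) = Mul(-1, Rational(-1, 162)) = Rational(1, 162)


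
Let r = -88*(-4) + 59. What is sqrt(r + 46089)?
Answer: 10*sqrt(465) ≈ 215.64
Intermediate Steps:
r = 411 (r = 352 + 59 = 411)
sqrt(r + 46089) = sqrt(411 + 46089) = sqrt(46500) = 10*sqrt(465)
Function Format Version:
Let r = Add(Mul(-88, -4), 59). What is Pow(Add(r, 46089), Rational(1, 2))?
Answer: Mul(10, Pow(465, Rational(1, 2))) ≈ 215.64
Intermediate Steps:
r = 411 (r = Add(352, 59) = 411)
Pow(Add(r, 46089), Rational(1, 2)) = Pow(Add(411, 46089), Rational(1, 2)) = Pow(46500, Rational(1, 2)) = Mul(10, Pow(465, Rational(1, 2)))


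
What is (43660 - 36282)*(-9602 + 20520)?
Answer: 80553004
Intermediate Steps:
(43660 - 36282)*(-9602 + 20520) = 7378*10918 = 80553004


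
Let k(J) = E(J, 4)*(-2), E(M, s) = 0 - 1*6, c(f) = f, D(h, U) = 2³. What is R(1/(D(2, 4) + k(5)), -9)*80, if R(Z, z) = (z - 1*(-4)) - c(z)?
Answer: 320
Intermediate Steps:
D(h, U) = 8
E(M, s) = -6 (E(M, s) = 0 - 6 = -6)
k(J) = 12 (k(J) = -6*(-2) = 12)
R(Z, z) = 4 (R(Z, z) = (z - 1*(-4)) - z = (z + 4) - z = (4 + z) - z = 4)
R(1/(D(2, 4) + k(5)), -9)*80 = 4*80 = 320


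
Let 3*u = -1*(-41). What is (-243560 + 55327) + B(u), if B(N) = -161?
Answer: -188394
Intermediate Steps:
u = 41/3 (u = (-1*(-41))/3 = (⅓)*41 = 41/3 ≈ 13.667)
(-243560 + 55327) + B(u) = (-243560 + 55327) - 161 = -188233 - 161 = -188394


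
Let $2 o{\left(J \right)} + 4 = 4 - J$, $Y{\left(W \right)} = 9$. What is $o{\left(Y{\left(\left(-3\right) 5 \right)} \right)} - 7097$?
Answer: $- \frac{14203}{2} \approx -7101.5$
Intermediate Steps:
$o{\left(J \right)} = - \frac{J}{2}$ ($o{\left(J \right)} = -2 + \frac{4 - J}{2} = -2 - \left(-2 + \frac{J}{2}\right) = - \frac{J}{2}$)
$o{\left(Y{\left(\left(-3\right) 5 \right)} \right)} - 7097 = \left(- \frac{1}{2}\right) 9 - 7097 = - \frac{9}{2} - 7097 = - \frac{14203}{2}$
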